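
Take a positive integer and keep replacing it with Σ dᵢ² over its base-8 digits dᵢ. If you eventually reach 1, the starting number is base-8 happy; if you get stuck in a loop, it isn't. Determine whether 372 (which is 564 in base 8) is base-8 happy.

372 = (5,6,4)_8 → 5² + 6² + 4² = 77
77 = (1,1,5)_8 → 1² + 1² + 5² = 27
27 = (3,3)_8 → 3² + 3² = 18
18 = (2,2)_8 → 2² + 2² = 8
8 = (1,0)_8 → 1² + 0² = 1  — reached 1.

base-8 happy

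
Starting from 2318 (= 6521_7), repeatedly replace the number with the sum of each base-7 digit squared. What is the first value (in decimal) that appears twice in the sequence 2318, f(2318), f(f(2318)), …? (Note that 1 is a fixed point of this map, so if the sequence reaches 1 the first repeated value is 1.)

4

2318 = (6,5,2,1)_7 → 6² + 5² + 2² + 1² = 36 + 25 + 4 + 1 = 66
66 = (1,2,3)_7 → 1² + 2² + 3² = 1 + 4 + 9 = 14
14 = (2,0)_7 → 2² + 0² = 4 + 0 = 4
4 = (4)_7 → 4² = 16
16 = (2,2)_7 → 2² + 2² = 4 + 4 = 8
8 = (1,1)_7 → 1² + 1² = 1 + 1 = 2
2 = (2)_7 → 2² = 4  — 4 already appeared earlier.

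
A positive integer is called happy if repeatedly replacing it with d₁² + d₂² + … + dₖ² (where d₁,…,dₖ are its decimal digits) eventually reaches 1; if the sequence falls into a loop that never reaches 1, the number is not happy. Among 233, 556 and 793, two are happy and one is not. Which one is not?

233: 233 → 22 → 8 → 64 → 52 → 29 → 85 → 89 → 145 → 42 → 20 → 4 → 16 → 37 → 58 → 89  — repeats 89 (not happy)
556: 556 → 86 → 100 → 1  — reaches 1 (happy)
793: 793 → 139 → 91 → 82 → 68 → 100 → 1  — reaches 1 (happy)

233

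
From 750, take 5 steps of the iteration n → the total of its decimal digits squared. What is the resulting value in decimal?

750 → 7² + 5² + 0² = 74
74 → 7² + 4² = 65
65 → 6² + 5² = 61
61 → 6² + 1² = 37
37 → 3² + 7² = 58

58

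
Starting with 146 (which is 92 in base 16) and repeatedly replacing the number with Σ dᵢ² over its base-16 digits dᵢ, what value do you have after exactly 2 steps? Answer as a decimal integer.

50

146 = (9,2)_16 → 9² + 2² = 85
85 = (5,5)_16 → 5² + 5² = 50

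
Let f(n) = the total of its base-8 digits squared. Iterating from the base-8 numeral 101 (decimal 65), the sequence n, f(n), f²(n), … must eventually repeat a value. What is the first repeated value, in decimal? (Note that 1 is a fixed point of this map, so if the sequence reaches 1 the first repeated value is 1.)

4

65 = (1,0,1)_8 → 2
2 = (2)_8 → 4
4 = (4)_8 → 16
16 = (2,0)_8 → 4  — 4 already appeared earlier.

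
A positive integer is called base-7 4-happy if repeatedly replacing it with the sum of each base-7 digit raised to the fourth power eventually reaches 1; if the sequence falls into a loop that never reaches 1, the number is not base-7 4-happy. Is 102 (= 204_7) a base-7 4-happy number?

102 = (2,0,4)_7 → 2⁴ + 0⁴ + 4⁴ = 16 + 0 + 256 = 272
272 = (5,3,6)_7 → 5⁴ + 3⁴ + 6⁴ = 625 + 81 + 1296 = 2002
2002 = (5,5,6,0)_7 → 5⁴ + 5⁴ + 6⁴ + 0⁴ = 625 + 625 + 1296 + 0 = 2546
2546 = (1,0,2,6,5)_7 → 1⁴ + 0⁴ + 2⁴ + 6⁴ + 5⁴ = 1 + 0 + 16 + 1296 + 625 = 1938
1938 = (5,4,3,6)_7 → 5⁴ + 4⁴ + 3⁴ + 6⁴ = 625 + 256 + 81 + 1296 = 2258
2258 = (6,4,0,4)_7 → 6⁴ + 4⁴ + 0⁴ + 4⁴ = 1296 + 256 + 0 + 256 = 1808
1808 = (5,1,6,2)_7 → 5⁴ + 1⁴ + 6⁴ + 2⁴ = 625 + 1 + 1296 + 16 = 1938  — 1938 already seen; the sequence cycles without reaching 1.

not base-7 4-happy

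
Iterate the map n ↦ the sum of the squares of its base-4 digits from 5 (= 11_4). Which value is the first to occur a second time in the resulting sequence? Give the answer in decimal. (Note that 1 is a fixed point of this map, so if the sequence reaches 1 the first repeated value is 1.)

5 = (1,1)_4 → 2
2 = (2)_4 → 4
4 = (1,0)_4 → 1  — reached the fixed point 1.
1 → 1, so 1 is the first repeated value.

1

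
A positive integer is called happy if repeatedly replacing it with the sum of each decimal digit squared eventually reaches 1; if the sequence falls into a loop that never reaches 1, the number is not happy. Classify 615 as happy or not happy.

615 → 6² + 1² + 5² = 62
62 → 6² + 2² = 40
40 → 4² + 0² = 16
16 → 1² + 6² = 37
37 → 3² + 7² = 58
58 → 5² + 8² = 89
89 → 8² + 9² = 145
145 → 1² + 4² + 5² = 42
42 → 4² + 2² = 20
20 → 2² + 0² = 4
4 → 4² = 16  — 16 already seen; the sequence cycles without reaching 1.

not happy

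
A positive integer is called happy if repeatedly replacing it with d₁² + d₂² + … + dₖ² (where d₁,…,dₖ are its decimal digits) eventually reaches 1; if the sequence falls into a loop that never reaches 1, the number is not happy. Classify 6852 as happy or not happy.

6852 → 6² + 8² + 5² + 2² = 129
129 → 1² + 2² + 9² = 86
86 → 8² + 6² = 100
100 → 1² + 0² + 0² = 1  — reached 1.

happy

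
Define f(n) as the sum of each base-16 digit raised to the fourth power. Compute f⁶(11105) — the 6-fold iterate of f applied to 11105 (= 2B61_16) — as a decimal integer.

11105 = (2,11,6,1)_16 → 2⁴ + 11⁴ + 6⁴ + 1⁴ = 16 + 14641 + 1296 + 1 = 15954
15954 = (3,14,5,2)_16 → 3⁴ + 14⁴ + 5⁴ + 2⁴ = 81 + 38416 + 625 + 16 = 39138
39138 = (9,8,14,2)_16 → 9⁴ + 8⁴ + 14⁴ + 2⁴ = 6561 + 4096 + 38416 + 16 = 49089
49089 = (11,15,12,1)_16 → 11⁴ + 15⁴ + 12⁴ + 1⁴ = 14641 + 50625 + 20736 + 1 = 86003
86003 = (1,4,15,15,3)_16 → 1⁴ + 4⁴ + 15⁴ + 15⁴ + 3⁴ = 1 + 256 + 50625 + 50625 + 81 = 101588
101588 = (1,8,12,13,4)_16 → 1⁴ + 8⁴ + 12⁴ + 13⁴ + 4⁴ = 1 + 4096 + 20736 + 28561 + 256 = 53650

53650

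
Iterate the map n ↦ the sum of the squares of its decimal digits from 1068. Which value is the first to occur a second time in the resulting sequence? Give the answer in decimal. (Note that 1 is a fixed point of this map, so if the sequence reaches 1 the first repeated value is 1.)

4

1068 → 1² + 0² + 6² + 8² = 101
101 → 1² + 0² + 1² = 2
2 → 2² = 4
4 → 4² = 16
16 → 1² + 6² = 37
37 → 3² + 7² = 58
58 → 5² + 8² = 89
89 → 8² + 9² = 145
145 → 1² + 4² + 5² = 42
42 → 4² + 2² = 20
20 → 2² + 0² = 4  — 4 already appeared earlier.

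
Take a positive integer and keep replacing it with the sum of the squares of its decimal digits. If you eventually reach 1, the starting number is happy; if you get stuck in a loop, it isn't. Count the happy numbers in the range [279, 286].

279: 279 → 134 → 26 → 40 → 16 → 37 → 58 → 89 → 145 → 42 → 20 → 4 → 16  (repeats 16)
280: 280 → 68 → 100 → 1  (reaches 1)
281: 281 → 69 → 117 → 51 → 26 → 40 → 16 → 37 → 58 → 89 → 145 → 42 → 20 → 4 → 16  (repeats 16)
282: 282 → 72 → 53 → 34 → 25 → 29 → 85 → 89 → 145 → 42 → 20 → 4 → 16 → 37 → 58 → 89  (repeats 89)
283: 283 → 77 → 98 → 145 → 42 → 20 → 4 → 16 → 37 → 58 → 89 → 145  (repeats 145)
284: 284 → 84 → 80 → 64 → 52 → 29 → 85 → 89 → 145 → 42 → 20 → 4 → 16 → 37 → 58 → 89  (repeats 89)
285: 285 → 93 → 90 → 81 → 65 → 61 → 37 → 58 → 89 → 145 → 42 → 20 → 4 → 16 → 37  (repeats 37)
286: 286 → 104 → 17 → 50 → 25 → 29 → 85 → 89 → 145 → 42 → 20 → 4 → 16 → 37 → 58 → 89  (repeats 89)
happy: 280

1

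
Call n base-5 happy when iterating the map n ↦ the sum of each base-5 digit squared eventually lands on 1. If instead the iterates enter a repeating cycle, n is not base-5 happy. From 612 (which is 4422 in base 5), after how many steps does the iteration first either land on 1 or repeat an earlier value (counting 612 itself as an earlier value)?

5

612 = (4,4,2,2)_5 → 4² + 4² + 2² + 2² = 16 + 16 + 4 + 4 = 40
40 = (1,3,0)_5 → 1² + 3² + 0² = 1 + 9 + 0 = 10
10 = (2,0)_5 → 2² + 0² = 4 + 0 = 4
4 = (4)_5 → 4² = 16
16 = (3,1)_5 → 3² + 1² = 9 + 1 = 10  — 10 repeats.
That took 5 steps.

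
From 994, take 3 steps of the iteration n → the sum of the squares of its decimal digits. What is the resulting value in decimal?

18

994 → 9² + 9² + 4² = 81 + 81 + 16 = 178
178 → 1² + 7² + 8² = 1 + 49 + 64 = 114
114 → 1² + 1² + 4² = 1 + 1 + 16 = 18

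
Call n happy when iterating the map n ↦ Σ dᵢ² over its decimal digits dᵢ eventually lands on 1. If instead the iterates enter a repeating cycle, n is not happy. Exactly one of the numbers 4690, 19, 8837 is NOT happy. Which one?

8837

4690: 4690 → 133 → 19 → 82 → 68 → 100 → 1  — reaches 1 (happy)
19: 19 → 82 → 68 → 100 → 1  — reaches 1 (happy)
8837: 8837 → 186 → 101 → 2 → 4 → 16 → 37 → 58 → 89 → 145 → 42 → 20 → 4  — repeats 4 (not happy)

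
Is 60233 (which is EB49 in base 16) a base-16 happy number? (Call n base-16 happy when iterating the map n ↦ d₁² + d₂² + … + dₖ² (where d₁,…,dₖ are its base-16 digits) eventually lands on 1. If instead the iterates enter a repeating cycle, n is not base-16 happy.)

base-16 happy

60233 = (14,11,4,9)_16 → 14² + 11² + 4² + 9² = 414
414 = (1,9,14)_16 → 1² + 9² + 14² = 278
278 = (1,1,6)_16 → 1² + 1² + 6² = 38
38 = (2,6)_16 → 2² + 6² = 40
40 = (2,8)_16 → 2² + 8² = 68
68 = (4,4)_16 → 4² + 4² = 32
32 = (2,0)_16 → 2² + 0² = 4
4 = (4)_16 → 4² = 16
16 = (1,0)_16 → 1² + 0² = 1  — reached 1.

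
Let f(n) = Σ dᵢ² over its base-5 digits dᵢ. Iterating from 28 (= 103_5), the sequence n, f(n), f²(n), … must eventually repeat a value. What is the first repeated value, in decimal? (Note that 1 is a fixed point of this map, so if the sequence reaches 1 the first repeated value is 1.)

28 = (1,0,3)_5 → 1² + 0² + 3² = 1 + 0 + 9 = 10
10 = (2,0)_5 → 2² + 0² = 4 + 0 = 4
4 = (4)_5 → 4² = 16
16 = (3,1)_5 → 3² + 1² = 9 + 1 = 10  — 10 already appeared earlier.

10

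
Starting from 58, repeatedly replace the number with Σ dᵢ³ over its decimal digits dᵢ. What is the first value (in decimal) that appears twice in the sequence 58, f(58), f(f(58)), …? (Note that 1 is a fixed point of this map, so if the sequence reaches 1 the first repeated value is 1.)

58 → 5³ + 8³ = 637
637 → 6³ + 3³ + 7³ = 586
586 → 5³ + 8³ + 6³ = 853
853 → 8³ + 5³ + 3³ = 664
664 → 6³ + 6³ + 4³ = 496
496 → 4³ + 9³ + 6³ = 1009
1009 → 1³ + 0³ + 0³ + 9³ = 730
730 → 7³ + 3³ + 0³ = 370
370 → 3³ + 7³ + 0³ = 370  — 370 already appeared earlier.

370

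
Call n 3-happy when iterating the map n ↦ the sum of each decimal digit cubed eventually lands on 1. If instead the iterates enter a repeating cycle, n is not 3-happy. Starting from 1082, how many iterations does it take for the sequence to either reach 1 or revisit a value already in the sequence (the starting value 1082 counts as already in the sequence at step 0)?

1082 → 1³ + 0³ + 8³ + 2³ = 1 + 0 + 512 + 8 = 521
521 → 5³ + 2³ + 1³ = 125 + 8 + 1 = 134
134 → 1³ + 3³ + 4³ = 1 + 27 + 64 = 92
92 → 9³ + 2³ = 729 + 8 = 737
737 → 7³ + 3³ + 7³ = 343 + 27 + 343 = 713
713 → 7³ + 1³ + 3³ = 343 + 1 + 27 = 371
371 → 3³ + 7³ + 1³ = 27 + 343 + 1 = 371  — 371 repeats.
That took 7 steps.

7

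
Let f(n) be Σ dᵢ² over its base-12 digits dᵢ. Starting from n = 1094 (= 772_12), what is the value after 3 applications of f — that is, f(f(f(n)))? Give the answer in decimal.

1094 = (7,7,2)_12 → 7² + 7² + 2² = 102
102 = (8,6)_12 → 8² + 6² = 100
100 = (8,4)_12 → 8² + 4² = 80

80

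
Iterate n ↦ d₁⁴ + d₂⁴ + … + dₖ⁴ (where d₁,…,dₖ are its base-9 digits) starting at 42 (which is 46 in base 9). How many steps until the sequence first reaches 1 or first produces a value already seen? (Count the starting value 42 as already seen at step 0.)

14

42 = (4,6)_9 → 4⁴ + 6⁴ = 256 + 1296 = 1552
1552 = (2,1,1,4)_9 → 2⁴ + 1⁴ + 1⁴ + 4⁴ = 16 + 1 + 1 + 256 = 274
274 = (3,3,4)_9 → 3⁴ + 3⁴ + 4⁴ = 81 + 81 + 256 = 418
418 = (5,1,4)_9 → 5⁴ + 1⁴ + 4⁴ = 625 + 1 + 256 = 882
882 = (1,1,8,0)_9 → 1⁴ + 1⁴ + 8⁴ + 0⁴ = 1 + 1 + 4096 + 0 = 4098
4098 = (5,5,5,3)_9 → 5⁴ + 5⁴ + 5⁴ + 3⁴ = 625 + 625 + 625 + 81 = 1956
1956 = (2,6,1,3)_9 → 2⁴ + 6⁴ + 1⁴ + 3⁴ = 16 + 1296 + 1 + 81 = 1394
1394 = (1,8,1,8)_9 → 1⁴ + 8⁴ + 1⁴ + 8⁴ = 1 + 4096 + 1 + 4096 = 8194
8194 = (1,2,2,1,4)_9 → 1⁴ + 2⁴ + 2⁴ + 1⁴ + 4⁴ = 1 + 16 + 16 + 1 + 256 = 290
290 = (3,5,2)_9 → 3⁴ + 5⁴ + 2⁴ = 81 + 625 + 16 = 722
722 = (8,8,2)_9 → 8⁴ + 8⁴ + 2⁴ = 4096 + 4096 + 16 = 8208
8208 = (1,2,2,3,0)_9 → 1⁴ + 2⁴ + 2⁴ + 3⁴ + 0⁴ = 1 + 16 + 16 + 81 + 0 = 114
114 = (1,3,6)_9 → 1⁴ + 3⁴ + 6⁴ = 1 + 81 + 1296 = 1378
1378 = (1,8,0,1)_9 → 1⁴ + 8⁴ + 0⁴ + 1⁴ = 1 + 4096 + 0 + 1 = 4098  — 4098 repeats.
That took 14 steps.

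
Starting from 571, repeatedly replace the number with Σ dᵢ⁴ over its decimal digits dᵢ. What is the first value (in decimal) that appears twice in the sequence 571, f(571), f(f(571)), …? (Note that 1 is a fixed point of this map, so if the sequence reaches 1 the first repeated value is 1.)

13139

571 → 5⁴ + 7⁴ + 1⁴ = 625 + 2401 + 1 = 3027
3027 → 3⁴ + 0⁴ + 2⁴ + 7⁴ = 81 + 0 + 16 + 2401 = 2498
2498 → 2⁴ + 4⁴ + 9⁴ + 8⁴ = 16 + 256 + 6561 + 4096 = 10929
10929 → 1⁴ + 0⁴ + 9⁴ + 2⁴ + 9⁴ = 1 + 0 + 6561 + 16 + 6561 = 13139
13139 → 1⁴ + 3⁴ + 1⁴ + 3⁴ + 9⁴ = 1 + 81 + 1 + 81 + 6561 = 6725
6725 → 6⁴ + 7⁴ + 2⁴ + 5⁴ = 1296 + 2401 + 16 + 625 = 4338
4338 → 4⁴ + 3⁴ + 3⁴ + 8⁴ = 256 + 81 + 81 + 4096 = 4514
4514 → 4⁴ + 5⁴ + 1⁴ + 4⁴ = 256 + 625 + 1 + 256 = 1138
1138 → 1⁴ + 1⁴ + 3⁴ + 8⁴ = 1 + 1 + 81 + 4096 = 4179
4179 → 4⁴ + 1⁴ + 7⁴ + 9⁴ = 256 + 1 + 2401 + 6561 = 9219
9219 → 9⁴ + 2⁴ + 1⁴ + 9⁴ = 6561 + 16 + 1 + 6561 = 13139  — 13139 already appeared earlier.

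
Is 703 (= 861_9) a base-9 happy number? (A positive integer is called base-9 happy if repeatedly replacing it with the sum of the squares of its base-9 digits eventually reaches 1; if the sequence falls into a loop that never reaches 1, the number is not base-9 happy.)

base-9 happy

703 = (8,6,1)_9 → 8² + 6² + 1² = 101
101 = (1,2,2)_9 → 1² + 2² + 2² = 9
9 = (1,0)_9 → 1² + 0² = 1  — reached 1.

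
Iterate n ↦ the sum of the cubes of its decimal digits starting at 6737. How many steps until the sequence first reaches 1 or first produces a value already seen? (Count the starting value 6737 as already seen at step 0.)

6737 → 6³ + 7³ + 3³ + 7³ = 216 + 343 + 27 + 343 = 929
929 → 9³ + 2³ + 9³ = 729 + 8 + 729 = 1466
1466 → 1³ + 4³ + 6³ + 6³ = 1 + 64 + 216 + 216 = 497
497 → 4³ + 9³ + 7³ = 64 + 729 + 343 = 1136
1136 → 1³ + 1³ + 3³ + 6³ = 1 + 1 + 27 + 216 = 245
245 → 2³ + 4³ + 5³ = 8 + 64 + 125 = 197
197 → 1³ + 9³ + 7³ = 1 + 729 + 343 = 1073
1073 → 1³ + 0³ + 7³ + 3³ = 1 + 0 + 343 + 27 = 371
371 → 3³ + 7³ + 1³ = 27 + 343 + 1 = 371  — 371 repeats.
That took 9 steps.

9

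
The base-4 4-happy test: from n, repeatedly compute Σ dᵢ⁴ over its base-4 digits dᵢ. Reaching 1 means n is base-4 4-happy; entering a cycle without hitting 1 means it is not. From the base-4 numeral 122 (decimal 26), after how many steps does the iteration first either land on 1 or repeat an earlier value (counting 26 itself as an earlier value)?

5

26 = (1,2,2)_4 → 33
33 = (2,0,1)_4 → 17
17 = (1,0,1)_4 → 2
2 = (2)_4 → 16
16 = (1,0,0)_4 → 1  — reached 1.
That took 5 steps.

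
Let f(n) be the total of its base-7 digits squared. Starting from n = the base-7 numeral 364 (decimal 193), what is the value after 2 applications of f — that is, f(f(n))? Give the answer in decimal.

27

193 = (3,6,4)_7 → 3² + 6² + 4² = 61
61 = (1,1,5)_7 → 1² + 1² + 5² = 27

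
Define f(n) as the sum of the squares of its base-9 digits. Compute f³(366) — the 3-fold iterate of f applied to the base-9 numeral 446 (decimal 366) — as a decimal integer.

68

366 = (4,4,6)_9 → 4² + 4² + 6² = 16 + 16 + 36 = 68
68 = (7,5)_9 → 7² + 5² = 49 + 25 = 74
74 = (8,2)_9 → 8² + 2² = 64 + 4 = 68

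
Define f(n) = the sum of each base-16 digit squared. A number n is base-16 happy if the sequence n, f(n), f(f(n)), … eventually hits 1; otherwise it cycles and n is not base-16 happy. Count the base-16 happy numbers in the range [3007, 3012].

3

3007: 3007 → 467 → 179 → 130 → 68 → 32 → 4 → 16 → 1  (reaches 1)
3008: 3008 → 265 → 82 → 29 → 170 → 200 → 208 → 169 → 181 → 146 → 85 → 50 → 13 → 169  (repeats 169)
3009: 3009 → 266 → 101 → 61 → 178 → 125 → 218 → 269 → 170 → 200 → 208 → 169 → 181 → 146 → 85 → 50 → 13 → 169  (repeats 169)
3010: 3010 → 269 → 170 → 200 → 208 → 169 → 181 → 146 → 85 → 50 → 13 → 169  (repeats 169)
3011: 3011 → 274 → 6 → 36 → 20 → 17 → 2 → 4 → 16 → 1  (reaches 1)
3012: 3012 → 281 → 83 → 34 → 8 → 64 → 16 → 1  (reaches 1)
base-16 happy: 3007, 3011, 3012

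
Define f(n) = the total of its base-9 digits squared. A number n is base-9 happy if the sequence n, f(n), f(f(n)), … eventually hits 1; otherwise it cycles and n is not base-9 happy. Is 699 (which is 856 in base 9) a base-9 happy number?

699 = (8,5,6)_9 → 8² + 5² + 6² = 64 + 25 + 36 = 125
125 = (1,4,8)_9 → 1² + 4² + 8² = 1 + 16 + 64 = 81
81 = (1,0,0)_9 → 1² + 0² + 0² = 1 + 0 + 0 = 1  — reached 1.

base-9 happy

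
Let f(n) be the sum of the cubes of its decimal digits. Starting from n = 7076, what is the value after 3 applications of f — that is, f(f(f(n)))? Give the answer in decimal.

7076 → 7³ + 0³ + 7³ + 6³ = 902
902 → 9³ + 0³ + 2³ = 737
737 → 7³ + 3³ + 7³ = 713

713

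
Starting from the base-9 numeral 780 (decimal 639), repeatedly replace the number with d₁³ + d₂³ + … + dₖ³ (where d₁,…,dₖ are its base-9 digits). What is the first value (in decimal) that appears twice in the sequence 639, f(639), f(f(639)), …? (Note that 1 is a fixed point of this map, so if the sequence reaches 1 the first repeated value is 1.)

639 = (7,8,0)_9 → 7³ + 8³ + 0³ = 343 + 512 + 0 = 855
855 = (1,1,5,0)_9 → 1³ + 1³ + 5³ + 0³ = 1 + 1 + 125 + 0 = 127
127 = (1,5,1)_9 → 1³ + 5³ + 1³ = 1 + 125 + 1 = 127  — 127 already appeared earlier.

127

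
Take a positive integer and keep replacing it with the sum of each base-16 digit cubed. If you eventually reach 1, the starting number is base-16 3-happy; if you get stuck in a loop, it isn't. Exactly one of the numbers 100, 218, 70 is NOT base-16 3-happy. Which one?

218

100: 100 → 280 → 514 → 16 → 1  — reaches 1 (base-16 3-happy)
218: 218 → 3197 → 4268 → 2729 → 2729  — repeats 2729 (not base-16 3-happy)
70: 70 → 280 → 514 → 16 → 1  — reaches 1 (base-16 3-happy)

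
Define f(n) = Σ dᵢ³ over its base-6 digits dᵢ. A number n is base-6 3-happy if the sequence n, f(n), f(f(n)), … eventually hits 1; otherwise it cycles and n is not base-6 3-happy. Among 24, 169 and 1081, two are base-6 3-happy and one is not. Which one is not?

1081

24: 24 → 64 → 129 → 81 → 36 → 1  — reaches 1 (base-6 3-happy)
169: 169 → 129 → 81 → 36 → 1  — reaches 1 (base-6 3-happy)
1081: 1081 → 126 → 54 → 28 → 128 → 62 → 73 → 9 → 28  — repeats 28 (not base-6 3-happy)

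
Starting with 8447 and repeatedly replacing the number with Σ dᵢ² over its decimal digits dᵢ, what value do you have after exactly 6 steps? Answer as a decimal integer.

37

8447 → 8² + 4² + 4² + 7² = 145
145 → 1² + 4² + 5² = 42
42 → 4² + 2² = 20
20 → 2² + 0² = 4
4 → 4² = 16
16 → 1² + 6² = 37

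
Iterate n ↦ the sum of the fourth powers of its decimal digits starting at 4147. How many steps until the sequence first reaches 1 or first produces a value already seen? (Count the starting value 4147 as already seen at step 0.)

4147 → 4⁴ + 1⁴ + 4⁴ + 7⁴ = 256 + 1 + 256 + 2401 = 2914
2914 → 2⁴ + 9⁴ + 1⁴ + 4⁴ = 16 + 6561 + 1 + 256 = 6834
6834 → 6⁴ + 8⁴ + 3⁴ + 4⁴ = 1296 + 4096 + 81 + 256 = 5729
5729 → 5⁴ + 7⁴ + 2⁴ + 9⁴ = 625 + 2401 + 16 + 6561 = 9603
9603 → 9⁴ + 6⁴ + 0⁴ + 3⁴ = 6561 + 1296 + 0 + 81 = 7938
7938 → 7⁴ + 9⁴ + 3⁴ + 8⁴ = 2401 + 6561 + 81 + 4096 = 13139
13139 → 1⁴ + 3⁴ + 1⁴ + 3⁴ + 9⁴ = 1 + 81 + 1 + 81 + 6561 = 6725
6725 → 6⁴ + 7⁴ + 2⁴ + 5⁴ = 1296 + 2401 + 16 + 625 = 4338
4338 → 4⁴ + 3⁴ + 3⁴ + 8⁴ = 256 + 81 + 81 + 4096 = 4514
4514 → 4⁴ + 5⁴ + 1⁴ + 4⁴ = 256 + 625 + 1 + 256 = 1138
1138 → 1⁴ + 1⁴ + 3⁴ + 8⁴ = 1 + 1 + 81 + 4096 = 4179
4179 → 4⁴ + 1⁴ + 7⁴ + 9⁴ = 256 + 1 + 2401 + 6561 = 9219
9219 → 9⁴ + 2⁴ + 1⁴ + 9⁴ = 6561 + 16 + 1 + 6561 = 13139  — 13139 repeats.
That took 13 steps.

13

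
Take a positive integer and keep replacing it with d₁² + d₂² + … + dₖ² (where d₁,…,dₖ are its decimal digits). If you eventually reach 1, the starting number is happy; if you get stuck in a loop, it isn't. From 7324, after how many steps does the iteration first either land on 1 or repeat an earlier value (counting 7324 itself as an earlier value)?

13

7324 → 7² + 3² + 2² + 4² = 49 + 9 + 4 + 16 = 78
78 → 7² + 8² = 49 + 64 = 113
113 → 1² + 1² + 3² = 1 + 1 + 9 = 11
11 → 1² + 1² = 1 + 1 = 2
2 → 2² = 4
4 → 4² = 16
16 → 1² + 6² = 1 + 36 = 37
37 → 3² + 7² = 9 + 49 = 58
58 → 5² + 8² = 25 + 64 = 89
89 → 8² + 9² = 64 + 81 = 145
145 → 1² + 4² + 5² = 1 + 16 + 25 = 42
42 → 4² + 2² = 16 + 4 = 20
20 → 2² + 0² = 4 + 0 = 4  — 4 repeats.
That took 13 steps.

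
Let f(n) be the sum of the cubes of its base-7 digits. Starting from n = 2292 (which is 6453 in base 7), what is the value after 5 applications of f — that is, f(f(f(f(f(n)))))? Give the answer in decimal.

36

2292 = (6,4,5,3)_7 → 6³ + 4³ + 5³ + 3³ = 216 + 64 + 125 + 27 = 432
432 = (1,1,5,5)_7 → 1³ + 1³ + 5³ + 5³ = 1 + 1 + 125 + 125 = 252
252 = (5,1,0)_7 → 5³ + 1³ + 0³ = 125 + 1 + 0 = 126
126 = (2,4,0)_7 → 2³ + 4³ + 0³ = 8 + 64 + 0 = 72
72 = (1,3,2)_7 → 1³ + 3³ + 2³ = 1 + 27 + 8 = 36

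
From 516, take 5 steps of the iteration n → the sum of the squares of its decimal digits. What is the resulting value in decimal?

516 → 62
62 → 40
40 → 16
16 → 37
37 → 58

58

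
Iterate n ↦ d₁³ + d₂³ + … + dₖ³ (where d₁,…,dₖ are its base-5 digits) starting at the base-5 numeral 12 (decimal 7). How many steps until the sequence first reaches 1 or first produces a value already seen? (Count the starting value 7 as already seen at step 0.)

7 = (1,2)_5 → 1³ + 2³ = 9
9 = (1,4)_5 → 1³ + 4³ = 65
65 = (2,3,0)_5 → 2³ + 3³ + 0³ = 35
35 = (1,2,0)_5 → 1³ + 2³ + 0³ = 9  — 9 repeats.
That took 4 steps.

4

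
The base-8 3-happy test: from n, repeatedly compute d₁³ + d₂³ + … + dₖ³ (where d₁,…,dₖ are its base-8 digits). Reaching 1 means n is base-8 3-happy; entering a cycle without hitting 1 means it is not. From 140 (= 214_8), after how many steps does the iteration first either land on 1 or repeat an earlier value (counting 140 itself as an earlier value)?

6

140 = (2,1,4)_8 → 2³ + 1³ + 4³ = 73
73 = (1,1,1)_8 → 1³ + 1³ + 1³ = 3
3 = (3)_8 → 3³ = 27
27 = (3,3)_8 → 3³ + 3³ = 54
54 = (6,6)_8 → 6³ + 6³ = 432
432 = (6,6,0)_8 → 6³ + 6³ + 0³ = 432  — 432 repeats.
That took 6 steps.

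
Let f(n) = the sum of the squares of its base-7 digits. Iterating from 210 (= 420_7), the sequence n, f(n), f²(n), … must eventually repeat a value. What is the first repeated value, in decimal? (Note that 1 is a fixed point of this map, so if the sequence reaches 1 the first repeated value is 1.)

2

210 = (4,2,0)_7 → 4² + 2² + 0² = 20
20 = (2,6)_7 → 2² + 6² = 40
40 = (5,5)_7 → 5² + 5² = 50
50 = (1,0,1)_7 → 1² + 0² + 1² = 2
2 = (2)_7 → 2² = 4
4 = (4)_7 → 4² = 16
16 = (2,2)_7 → 2² + 2² = 8
8 = (1,1)_7 → 1² + 1² = 2  — 2 already appeared earlier.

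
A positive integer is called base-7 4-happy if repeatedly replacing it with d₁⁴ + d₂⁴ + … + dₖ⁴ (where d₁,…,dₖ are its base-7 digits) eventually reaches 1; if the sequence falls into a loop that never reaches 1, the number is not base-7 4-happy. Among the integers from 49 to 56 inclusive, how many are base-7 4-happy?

1

49: 49 → 1  (reaches 1)
50: 50 → 2 → 16 → 32 → 512 → 164 → 178 → 418 → 708 → 98 → 16  (repeats 16)
51: 51 → 17 → 97 → 2593 → 1459 → 963 → 1153 → 803 → 673 → 1923 → 1507 → 913 → 609 → 707 → 97  (repeats 97)
52: 52 → 82 → 882 → 272 → 2002 → 2546 → 1938 → 2258 → 1808 → 1938  (repeats 1938)
53: 53 → 257 → 1251 → 1043 → 97 → 2593 → 1459 → 963 → 1153 → 803 → 673 → 1923 → 1507 → 913 → 609 → 707 → 97  (repeats 97)
54: 54 → 626 → 1332 → 1394 → 338 → 2608 → 514 → 244 → 2848 → 1314 → 1956 → 2258 → 1808 → 1938 → 2258  (repeats 2258)
55: 55 → 1297 → 803 → 673 → 1923 → 1507 → 913 → 609 → 707 → 97 → 2593 → 1459 → 963 → 1153 → 803  (repeats 803)
56: 56 → 2 → 16 → 32 → 512 → 164 → 178 → 418 → 708 → 98 → 16  (repeats 16)
base-7 4-happy: 49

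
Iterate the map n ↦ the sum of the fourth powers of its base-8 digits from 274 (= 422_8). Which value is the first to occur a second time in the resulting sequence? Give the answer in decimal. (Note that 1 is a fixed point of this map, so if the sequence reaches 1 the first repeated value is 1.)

274 = (4,2,2)_8 → 4⁴ + 2⁴ + 2⁴ = 288
288 = (4,4,0)_8 → 4⁴ + 4⁴ + 0⁴ = 512
512 = (1,0,0,0)_8 → 1⁴ + 0⁴ + 0⁴ + 0⁴ = 1  — reached the fixed point 1.
1 → 1, so 1 is the first repeated value.

1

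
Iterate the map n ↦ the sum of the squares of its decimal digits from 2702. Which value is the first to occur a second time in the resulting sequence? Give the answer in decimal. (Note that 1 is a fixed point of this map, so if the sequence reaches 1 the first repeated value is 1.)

2702 → 2² + 7² + 0² + 2² = 57
57 → 5² + 7² = 74
74 → 7² + 4² = 65
65 → 6² + 5² = 61
61 → 6² + 1² = 37
37 → 3² + 7² = 58
58 → 5² + 8² = 89
89 → 8² + 9² = 145
145 → 1² + 4² + 5² = 42
42 → 4² + 2² = 20
20 → 2² + 0² = 4
4 → 4² = 16
16 → 1² + 6² = 37  — 37 already appeared earlier.

37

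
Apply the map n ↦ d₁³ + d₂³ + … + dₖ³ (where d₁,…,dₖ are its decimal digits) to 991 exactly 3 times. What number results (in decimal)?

991 → 9³ + 9³ + 1³ = 1459
1459 → 1³ + 4³ + 5³ + 9³ = 919
919 → 9³ + 1³ + 9³ = 1459

1459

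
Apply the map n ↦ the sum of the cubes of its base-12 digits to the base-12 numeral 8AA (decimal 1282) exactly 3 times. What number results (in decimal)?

1282 = (8,10,10)_12 → 8³ + 10³ + 10³ = 2512
2512 = (1,5,5,4)_12 → 1³ + 5³ + 5³ + 4³ = 315
315 = (2,2,3)_12 → 2³ + 2³ + 3³ = 43

43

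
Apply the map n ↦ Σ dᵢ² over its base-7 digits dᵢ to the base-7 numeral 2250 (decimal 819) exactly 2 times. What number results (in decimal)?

41

819 = (2,2,5,0)_7 → 2² + 2² + 5² + 0² = 33
33 = (4,5)_7 → 4² + 5² = 41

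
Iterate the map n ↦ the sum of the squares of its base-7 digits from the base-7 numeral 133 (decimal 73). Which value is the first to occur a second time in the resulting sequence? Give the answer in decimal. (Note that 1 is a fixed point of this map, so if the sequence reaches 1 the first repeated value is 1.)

29

73 = (1,3,3)_7 → 1² + 3² + 3² = 1 + 9 + 9 = 19
19 = (2,5)_7 → 2² + 5² = 4 + 25 = 29
29 = (4,1)_7 → 4² + 1² = 16 + 1 = 17
17 = (2,3)_7 → 2² + 3² = 4 + 9 = 13
13 = (1,6)_7 → 1² + 6² = 1 + 36 = 37
37 = (5,2)_7 → 5² + 2² = 25 + 4 = 29  — 29 already appeared earlier.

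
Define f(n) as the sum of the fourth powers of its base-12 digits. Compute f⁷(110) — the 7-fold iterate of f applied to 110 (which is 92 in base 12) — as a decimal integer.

110 = (9,2)_12 → 9⁴ + 2⁴ = 6577
6577 = (3,9,8,1)_12 → 3⁴ + 9⁴ + 8⁴ + 1⁴ = 10739
10739 = (6,2,6,11)_12 → 6⁴ + 2⁴ + 6⁴ + 11⁴ = 17249
17249 = (9,11,9,5)_12 → 9⁴ + 11⁴ + 9⁴ + 5⁴ = 28388
28388 = (1,4,5,1,8)_12 → 1⁴ + 4⁴ + 5⁴ + 1⁴ + 8⁴ = 4979
4979 = (2,10,6,11)_12 → 2⁴ + 10⁴ + 6⁴ + 11⁴ = 25953
25953 = (1,3,0,2,9)_12 → 1⁴ + 3⁴ + 0⁴ + 2⁴ + 9⁴ = 6659

6659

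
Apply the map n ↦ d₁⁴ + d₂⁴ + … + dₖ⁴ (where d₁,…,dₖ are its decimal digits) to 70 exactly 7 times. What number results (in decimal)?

70 → 7⁴ + 0⁴ = 2401
2401 → 2⁴ + 4⁴ + 0⁴ + 1⁴ = 273
273 → 2⁴ + 7⁴ + 3⁴ = 2498
2498 → 2⁴ + 4⁴ + 9⁴ + 8⁴ = 10929
10929 → 1⁴ + 0⁴ + 9⁴ + 2⁴ + 9⁴ = 13139
13139 → 1⁴ + 3⁴ + 1⁴ + 3⁴ + 9⁴ = 6725
6725 → 6⁴ + 7⁴ + 2⁴ + 5⁴ = 4338

4338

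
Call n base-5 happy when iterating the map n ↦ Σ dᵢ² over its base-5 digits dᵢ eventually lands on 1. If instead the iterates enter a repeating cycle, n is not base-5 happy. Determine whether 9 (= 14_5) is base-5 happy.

9 = (1,4)_5 → 1² + 4² = 17
17 = (3,2)_5 → 3² + 2² = 13
13 = (2,3)_5 → 2² + 3² = 13  — 13 already seen; the sequence cycles without reaching 1.

not base-5 happy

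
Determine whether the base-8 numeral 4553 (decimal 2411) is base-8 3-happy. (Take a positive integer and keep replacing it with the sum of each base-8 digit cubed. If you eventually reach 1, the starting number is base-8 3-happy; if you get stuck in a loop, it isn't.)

2411 = (4,5,5,3)_8 → 4³ + 5³ + 5³ + 3³ = 341
341 = (5,2,5)_8 → 5³ + 2³ + 5³ = 258
258 = (4,0,2)_8 → 4³ + 0³ + 2³ = 72
72 = (1,1,0)_8 → 1³ + 1³ + 0³ = 2
2 = (2)_8 → 2³ = 8
8 = (1,0)_8 → 1³ + 0³ = 1  — reached 1.

base-8 3-happy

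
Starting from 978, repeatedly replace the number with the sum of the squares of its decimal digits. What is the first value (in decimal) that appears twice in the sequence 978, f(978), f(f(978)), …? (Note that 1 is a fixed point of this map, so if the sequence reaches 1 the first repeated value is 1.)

145

978 → 9² + 7² + 8² = 81 + 49 + 64 = 194
194 → 1² + 9² + 4² = 1 + 81 + 16 = 98
98 → 9² + 8² = 81 + 64 = 145
145 → 1² + 4² + 5² = 1 + 16 + 25 = 42
42 → 4² + 2² = 16 + 4 = 20
20 → 2² + 0² = 4 + 0 = 4
4 → 4² = 16
16 → 1² + 6² = 1 + 36 = 37
37 → 3² + 7² = 9 + 49 = 58
58 → 5² + 8² = 25 + 64 = 89
89 → 8² + 9² = 64 + 81 = 145  — 145 already appeared earlier.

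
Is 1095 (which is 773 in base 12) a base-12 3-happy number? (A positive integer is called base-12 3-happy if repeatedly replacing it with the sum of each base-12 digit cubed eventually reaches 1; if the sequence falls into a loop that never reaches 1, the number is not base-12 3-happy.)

1095 = (7,7,3)_12 → 713
713 = (4,11,5)_12 → 1520
1520 = (10,6,8)_12 → 1728
1728 = (1,0,0,0)_12 → 1  — reached 1.

base-12 3-happy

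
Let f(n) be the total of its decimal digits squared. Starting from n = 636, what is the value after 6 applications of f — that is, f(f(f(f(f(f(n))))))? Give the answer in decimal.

89

636 → 6² + 3² + 6² = 36 + 9 + 36 = 81
81 → 8² + 1² = 64 + 1 = 65
65 → 6² + 5² = 36 + 25 = 61
61 → 6² + 1² = 36 + 1 = 37
37 → 3² + 7² = 9 + 49 = 58
58 → 5² + 8² = 25 + 64 = 89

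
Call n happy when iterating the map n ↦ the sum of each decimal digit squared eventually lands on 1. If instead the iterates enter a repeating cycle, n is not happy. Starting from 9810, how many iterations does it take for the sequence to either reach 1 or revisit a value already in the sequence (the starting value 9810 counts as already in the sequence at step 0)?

15

9810 → 9² + 8² + 1² + 0² = 81 + 64 + 1 + 0 = 146
146 → 1² + 4² + 6² = 1 + 16 + 36 = 53
53 → 5² + 3² = 25 + 9 = 34
34 → 3² + 4² = 9 + 16 = 25
25 → 2² + 5² = 4 + 25 = 29
29 → 2² + 9² = 4 + 81 = 85
85 → 8² + 5² = 64 + 25 = 89
89 → 8² + 9² = 64 + 81 = 145
145 → 1² + 4² + 5² = 1 + 16 + 25 = 42
42 → 4² + 2² = 16 + 4 = 20
20 → 2² + 0² = 4 + 0 = 4
4 → 4² = 16
16 → 1² + 6² = 1 + 36 = 37
37 → 3² + 7² = 9 + 49 = 58
58 → 5² + 8² = 25 + 64 = 89  — 89 repeats.
That took 15 steps.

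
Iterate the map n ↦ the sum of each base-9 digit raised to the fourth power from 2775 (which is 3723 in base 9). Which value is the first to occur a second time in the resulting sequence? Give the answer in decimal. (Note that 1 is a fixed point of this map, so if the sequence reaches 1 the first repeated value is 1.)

1

2775 = (3,7,2,3)_9 → 3⁴ + 7⁴ + 2⁴ + 3⁴ = 81 + 2401 + 16 + 81 = 2579
2579 = (3,4,7,5)_9 → 3⁴ + 4⁴ + 7⁴ + 5⁴ = 81 + 256 + 2401 + 625 = 3363
3363 = (4,5,4,6)_9 → 4⁴ + 5⁴ + 4⁴ + 6⁴ = 256 + 625 + 256 + 1296 = 2433
2433 = (3,3,0,3)_9 → 3⁴ + 3⁴ + 0⁴ + 3⁴ = 81 + 81 + 0 + 81 = 243
243 = (3,0,0)_9 → 3⁴ + 0⁴ + 0⁴ = 81 + 0 + 0 = 81
81 = (1,0,0)_9 → 1⁴ + 0⁴ + 0⁴ = 1 + 0 + 0 = 1  — reached the fixed point 1.
1 → 1, so 1 is the first repeated value.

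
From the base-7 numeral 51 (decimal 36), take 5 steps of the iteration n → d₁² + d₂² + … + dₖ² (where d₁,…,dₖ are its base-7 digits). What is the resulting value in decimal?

36 = (5,1)_7 → 5² + 1² = 26
26 = (3,5)_7 → 3² + 5² = 34
34 = (4,6)_7 → 4² + 6² = 52
52 = (1,0,3)_7 → 1² + 0² + 3² = 10
10 = (1,3)_7 → 1² + 3² = 10

10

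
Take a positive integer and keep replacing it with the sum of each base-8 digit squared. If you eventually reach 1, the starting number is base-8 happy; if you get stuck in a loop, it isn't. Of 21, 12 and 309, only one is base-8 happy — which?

309

21: 21 → 29 → 34 → 20 → 20  — repeats 20 (not base-8 happy)
12: 12 → 17 → 5 → 25 → 10 → 5  — repeats 5 (not base-8 happy)
309: 309 → 77 → 27 → 18 → 8 → 1  — reaches 1 (base-8 happy)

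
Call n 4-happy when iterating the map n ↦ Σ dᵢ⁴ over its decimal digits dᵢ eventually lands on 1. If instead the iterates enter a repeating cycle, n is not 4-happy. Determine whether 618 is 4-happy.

not 4-happy

618 → 5393
5393 → 7348
7348 → 6834
6834 → 5729
5729 → 9603
9603 → 7938
7938 → 13139
13139 → 6725
6725 → 4338
4338 → 4514
4514 → 1138
1138 → 4179
4179 → 9219
9219 → 13139  — 13139 already seen; the sequence cycles without reaching 1.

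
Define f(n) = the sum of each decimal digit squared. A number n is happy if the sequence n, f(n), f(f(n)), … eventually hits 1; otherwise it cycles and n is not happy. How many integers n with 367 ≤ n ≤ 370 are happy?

367: 367 → 94 → 97 → 130 → 10 → 1  — happy
368: 368 → 109 → 82 → 68 → 100 → 1  — happy
369: 369 → 126 → 41 → 17 → 50 → 25 → 29 → 85 → 89 → 145 → 42 → 20 → 4 → 16 → 37 → 58 → 89  — not happy
370: 370 → 58 → 89 → 145 → 42 → 20 → 4 → 16 → 37 → 58  — not happy
happy: 367, 368

2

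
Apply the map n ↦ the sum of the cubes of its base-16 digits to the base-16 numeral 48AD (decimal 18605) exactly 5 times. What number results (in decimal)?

18605 = (4,8,10,13)_16 → 4³ + 8³ + 10³ + 13³ = 3773
3773 = (14,11,13)_16 → 14³ + 11³ + 13³ = 6272
6272 = (1,8,8,0)_16 → 1³ + 8³ + 8³ + 0³ = 1025
1025 = (4,0,1)_16 → 4³ + 0³ + 1³ = 65
65 = (4,1)_16 → 4³ + 1³ = 65

65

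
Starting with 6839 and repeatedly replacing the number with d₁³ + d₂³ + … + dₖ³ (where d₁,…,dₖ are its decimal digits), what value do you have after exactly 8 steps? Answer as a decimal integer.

713

6839 → 6³ + 8³ + 3³ + 9³ = 1484
1484 → 1³ + 4³ + 8³ + 4³ = 641
641 → 6³ + 4³ + 1³ = 281
281 → 2³ + 8³ + 1³ = 521
521 → 5³ + 2³ + 1³ = 134
134 → 1³ + 3³ + 4³ = 92
92 → 9³ + 2³ = 737
737 → 7³ + 3³ + 7³ = 713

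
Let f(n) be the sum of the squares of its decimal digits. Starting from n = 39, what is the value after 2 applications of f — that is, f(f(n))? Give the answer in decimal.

39 → 3² + 9² = 9 + 81 = 90
90 → 9² + 0² = 81 + 0 = 81

81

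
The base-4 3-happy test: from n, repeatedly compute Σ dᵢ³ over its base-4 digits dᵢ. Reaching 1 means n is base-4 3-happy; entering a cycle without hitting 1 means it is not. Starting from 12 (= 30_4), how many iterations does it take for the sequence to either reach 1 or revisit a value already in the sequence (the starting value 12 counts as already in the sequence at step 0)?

12 = (3,0)_4 → 3³ + 0³ = 27
27 = (1,2,3)_4 → 1³ + 2³ + 3³ = 36
36 = (2,1,0)_4 → 2³ + 1³ + 0³ = 9
9 = (2,1)_4 → 2³ + 1³ = 9  — 9 repeats.
That took 4 steps.

4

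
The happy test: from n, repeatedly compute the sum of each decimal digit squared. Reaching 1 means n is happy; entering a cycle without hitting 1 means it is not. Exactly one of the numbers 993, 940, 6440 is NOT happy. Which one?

993: 993 → 171 → 51 → 26 → 40 → 16 → 37 → 58 → 89 → 145 → 42 → 20 → 4 → 16  — repeats 16 (not happy)
940: 940 → 97 → 130 → 10 → 1  — reaches 1 (happy)
6440: 6440 → 68 → 100 → 1  — reaches 1 (happy)

993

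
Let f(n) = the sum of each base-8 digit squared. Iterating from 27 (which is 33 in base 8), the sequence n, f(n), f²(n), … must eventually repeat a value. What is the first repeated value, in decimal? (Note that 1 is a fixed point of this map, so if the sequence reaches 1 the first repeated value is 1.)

1

27 = (3,3)_8 → 3² + 3² = 18
18 = (2,2)_8 → 2² + 2² = 8
8 = (1,0)_8 → 1² + 0² = 1  — reached the fixed point 1.
1 → 1, so 1 is the first repeated value.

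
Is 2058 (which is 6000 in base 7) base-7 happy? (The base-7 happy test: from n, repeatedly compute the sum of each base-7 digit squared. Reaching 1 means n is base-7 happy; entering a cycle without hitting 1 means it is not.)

not base-7 happy

2058 = (6,0,0,0)_7 → 6² + 0² + 0² + 0² = 36 + 0 + 0 + 0 = 36
36 = (5,1)_7 → 5² + 1² = 25 + 1 = 26
26 = (3,5)_7 → 3² + 5² = 9 + 25 = 34
34 = (4,6)_7 → 4² + 6² = 16 + 36 = 52
52 = (1,0,3)_7 → 1² + 0² + 3² = 1 + 0 + 9 = 10
10 = (1,3)_7 → 1² + 3² = 1 + 9 = 10  — 10 already seen; the sequence cycles without reaching 1.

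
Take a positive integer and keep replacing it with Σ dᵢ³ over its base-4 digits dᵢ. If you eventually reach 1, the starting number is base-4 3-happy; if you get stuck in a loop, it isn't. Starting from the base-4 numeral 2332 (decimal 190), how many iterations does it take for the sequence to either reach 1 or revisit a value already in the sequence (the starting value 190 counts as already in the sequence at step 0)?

4

190 = (2,3,3,2)_4 → 2³ + 3³ + 3³ + 2³ = 8 + 27 + 27 + 8 = 70
70 = (1,0,1,2)_4 → 1³ + 0³ + 1³ + 2³ = 1 + 0 + 1 + 8 = 10
10 = (2,2)_4 → 2³ + 2³ = 8 + 8 = 16
16 = (1,0,0)_4 → 1³ + 0³ + 0³ = 1 + 0 + 0 = 1  — reached 1.
That took 4 steps.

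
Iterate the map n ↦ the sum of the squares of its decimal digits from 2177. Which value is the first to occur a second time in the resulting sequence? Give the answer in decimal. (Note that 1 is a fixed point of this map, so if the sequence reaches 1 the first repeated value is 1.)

1

2177 → 2² + 1² + 7² + 7² = 4 + 1 + 49 + 49 = 103
103 → 1² + 0² + 3² = 1 + 0 + 9 = 10
10 → 1² + 0² = 1 + 0 = 1  — reached the fixed point 1.
1 → 1, so 1 is the first repeated value.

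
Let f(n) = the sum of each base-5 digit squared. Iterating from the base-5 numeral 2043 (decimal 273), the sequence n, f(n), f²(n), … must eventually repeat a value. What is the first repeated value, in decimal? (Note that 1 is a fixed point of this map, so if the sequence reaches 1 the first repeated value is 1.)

273 = (2,0,4,3)_5 → 2² + 0² + 4² + 3² = 4 + 0 + 16 + 9 = 29
29 = (1,0,4)_5 → 1² + 0² + 4² = 1 + 0 + 16 = 17
17 = (3,2)_5 → 3² + 2² = 9 + 4 = 13
13 = (2,3)_5 → 2² + 3² = 4 + 9 = 13  — 13 already appeared earlier.

13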